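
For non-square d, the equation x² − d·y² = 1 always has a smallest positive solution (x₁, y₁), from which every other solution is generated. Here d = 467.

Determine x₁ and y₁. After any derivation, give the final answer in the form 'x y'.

1625626 75225

d=467: √d = [21; 1,1,1,1,3,…,1,1,42] (ℓ=14, even), read p_13/q_13
k=0  a_k=21  p_k/q_k = 21/1
k=1  a_k=1  p_k/q_k = 22/1
k=2  a_k=1  p_k/q_k = 43/2
…
k=5  a_k=3  p_k/q_k = 389/18
…
k=7  a_k=21  p_k/q_k = 27164/1257
k=8  a_k=3  p_k/q_k = 82767/3830
k=9  a_k=3  p_k/q_k = 275465/12747
k=10  a_k=1  p_k/q_k = 358232/16577
k=11  a_k=1  p_k/q_k = 633697/29324
k=12  a_k=1  p_k/q_k = 991929/45901
k=13  a_k=1  p_k/q_k = 1625626/75225
fundamental: x₁=1625626, y₁=75225  (since 2642659891876 − 467·5658800625 = 1)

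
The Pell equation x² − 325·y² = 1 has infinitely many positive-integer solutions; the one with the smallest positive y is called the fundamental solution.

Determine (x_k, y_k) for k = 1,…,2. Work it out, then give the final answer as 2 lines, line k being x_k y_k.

649 36
842401 46728

[18; 36] for √325; ℓ=1 ⇒ convergent index 1
a_0=18:  p_0=18·1+0=18,  q_0=18·0+1=1
a_1=36:  p_1=36·18+1=649,  q_1=36·1+0=36
→ (649, 36).  Check: 649²=421201, 325·36²=421200, difference 1.
(649+36√325)^2 = 842401 + 46728√325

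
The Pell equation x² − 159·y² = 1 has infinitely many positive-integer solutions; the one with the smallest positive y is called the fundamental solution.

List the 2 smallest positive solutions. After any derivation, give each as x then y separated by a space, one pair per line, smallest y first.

1324 105
3505951 278040

√159 = [12; 1,1,1,1,3,1,1,1,1,24, …], period ℓ=10 (even) → k=9
a_0=12:  p_0=12·1+0=12,  q_0=12·0+1=1
a_1=1:  p_1=1·12+1=13,  q_1=1·1+0=1
…
a_8=1:  p_8=1·517+290=807,  q_8=1·41+23=64
a_9=1:  p_9=1·807+517=1324,  q_9=1·64+41=105
(x₁, y₁) = (1324, 105);  1324² − 159·105² = 1 ✓
(1324+105√159)^2 = 3505951 + 278040√159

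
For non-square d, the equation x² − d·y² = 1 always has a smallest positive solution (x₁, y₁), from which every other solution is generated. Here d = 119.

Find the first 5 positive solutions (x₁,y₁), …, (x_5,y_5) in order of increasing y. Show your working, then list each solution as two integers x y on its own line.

120 11
28799 2640
6911640 633589
1658764801 152058720
398096640600 36493459211

[10; 1,9,1,20] for √119; ℓ=4 ⇒ convergent index 3
a_0=10:  p_0=10·1+0=10,  q_0=10·0+1=1
a_1=1:  p_1=1·10+1=11,  q_1=1·1+0=1
a_2=9:  p_2=9·11+10=109,  q_2=9·1+1=10
a_3=1:  p_3=1·109+11=120,  q_3=1·10+1=11
(x₁, y₁) = (120, 11);  120² − 119·11² = 1 ✓
k=2:  x_2 = 120·120+119·11·11 = 28799,  y_2 = 120·11+11·120 = 2640
k=3:  x_3 = 120·28799+119·11·2640 = 6911640,  y_3 = 120·2640+11·28799 = 633589
k=4:  x_4 = 120·6911640+119·11·633589 = 1658764801,  y_4 = 120·633589+11·6911640 = 152058720
k=5:  x_5 = 120·1658764801+119·11·152058720 = 398096640600,  y_5 = 120·152058720+11·1658764801 = 36493459211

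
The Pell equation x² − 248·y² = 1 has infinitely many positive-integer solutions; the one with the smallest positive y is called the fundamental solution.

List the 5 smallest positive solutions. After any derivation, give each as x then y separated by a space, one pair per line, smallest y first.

√248 → a₀=15, period (1,2,1,30); ℓ=4 even so k=3
step 0: (15, 1)  from 15·(1,0) + (0,1)
…
step 2: (47, 3)  from 2·(16,1) + (15,1)
step 3: (63, 4)  from 1·(47,3) + (16,1)
fundamental: x₁=63, y₁=4  (since 3969 − 248·16 = 1)
(x_2, y_2) = (63·63 + 248·4·4, 63·4 + 4·63) = (7937, 504)
(x_3, y_3) = (63·7937 + 248·4·504, 63·504 + 4·7937) = (999999, 63500)
(x_4, y_4) = (63·999999 + 248·4·63500, 63·63500 + 4·999999) = (125991937, 8000496)
(x_5, y_5) = (63·125991937 + 248·4·8000496, 63·8000496 + 4·125991937) = (15873984063, 1007998996)

63 4
7937 504
999999 63500
125991937 8000496
15873984063 1007998996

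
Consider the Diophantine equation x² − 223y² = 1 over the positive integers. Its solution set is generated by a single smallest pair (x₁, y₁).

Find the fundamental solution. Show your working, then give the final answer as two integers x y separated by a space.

d=223: √d = [14; 1,13,1,28] (ℓ=4, even), read p_3/q_3
step 0: (14, 1)  from 14·(1,0) + (0,1)
…
step 2: (209, 14)  from 13·(15,1) + (14,1)
step 3: (224, 15)  from 1·(209,14) + (15,1)
→ (224, 15).  Check: 224²=50176, 223·15²=50175, difference 1.

224 15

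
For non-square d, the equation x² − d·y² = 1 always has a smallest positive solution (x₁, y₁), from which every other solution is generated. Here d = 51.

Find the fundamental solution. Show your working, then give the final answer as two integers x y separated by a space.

50 7

[7; 7,14] for √51; ℓ=2 ⇒ convergent index 1
k=0  a_k=7  p_k/q_k = 7/1
k=1  a_k=7  p_k/q_k = 50/7
→ (50, 7).  Check: 50²=2500, 51·7²=2499, difference 1.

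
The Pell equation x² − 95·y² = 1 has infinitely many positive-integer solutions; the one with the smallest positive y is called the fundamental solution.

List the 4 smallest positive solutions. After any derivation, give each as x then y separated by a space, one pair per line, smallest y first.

39 4
3041 312
237159 24332
18495361 1897584

√95 = [9; 1,2,1,18, …], period ℓ=4 (even) → k=3
i=0: a=9 ⇒ p=9, q=1
i=1: a=1 ⇒ p=10, q=1
i=2: a=2 ⇒ p=29, q=3
i=3: a=1 ⇒ p=39, q=4
→ (39, 4).  Check: 39²=1521, 95·4²=1520, difference 1.
(39+4√95)^2 = 3041 + 312√95
(39+4√95)^3 = 237159 + 24332√95
(39+4√95)^4 = 18495361 + 1897584√95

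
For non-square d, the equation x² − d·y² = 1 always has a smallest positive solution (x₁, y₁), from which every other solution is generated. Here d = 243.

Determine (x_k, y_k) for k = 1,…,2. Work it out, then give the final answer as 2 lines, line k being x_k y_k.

70226 4505
9863382151 632736260

√243 = [15; 1,1,2,3,15,3,2,1,1,30, …], period ℓ=10 (even) → k=9
k=0  a_k=15  p_k/q_k = 15/1
…
k=3  a_k=2  p_k/q_k = 78/5
…
k=7  a_k=2  p_k/q_k = 28901/1854
k=8  a_k=1  p_k/q_k = 41325/2651
k=9  a_k=1  p_k/q_k = 70226/4505
→ (70226, 4505).  Check: 70226²=4931691076, 243·4505²=4931691075, difference 1.
(70226+4505√243)^2 = 9863382151 + 632736260√243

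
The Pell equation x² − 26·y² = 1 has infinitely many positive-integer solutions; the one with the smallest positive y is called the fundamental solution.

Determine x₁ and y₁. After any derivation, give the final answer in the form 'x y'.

√26 → a₀=5, period (10); ℓ=1 odd so k=1
step 0: (5, 1)  from 5·(1,0) + (0,1)
step 1: (51, 10)  from 10·(5,1) + (1,0)
fundamental: x₁=51, y₁=10  (since 2601 − 26·100 = 1)

51 10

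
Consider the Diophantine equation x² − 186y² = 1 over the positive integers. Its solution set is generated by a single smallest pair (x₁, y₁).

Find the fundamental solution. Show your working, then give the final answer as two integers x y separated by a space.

7501 550

[13; 1,1,1,3,4,3,1,1,1,26] for √186; ℓ=10 ⇒ convergent index 9
k=0  a_k=13  p_k/q_k = 13/1
k=1  a_k=1  p_k/q_k = 14/1
k=2  a_k=1  p_k/q_k = 27/2
k=3  a_k=1  p_k/q_k = 41/3
k=4  a_k=3  p_k/q_k = 150/11
k=5  a_k=4  p_k/q_k = 641/47
…
k=8  a_k=1  p_k/q_k = 4787/351
k=9  a_k=1  p_k/q_k = 7501/550
→ (7501, 550).  Check: 7501²=56265001, 186·550²=56265000, difference 1.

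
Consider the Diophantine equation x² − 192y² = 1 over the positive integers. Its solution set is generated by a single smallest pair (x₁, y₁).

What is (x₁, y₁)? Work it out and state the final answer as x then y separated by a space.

97 7

√192 = [13; 1,5,1,26, …], period ℓ=4 (even) → k=3
a_0=13:  p_0=13·1+0=13,  q_0=13·0+1=1
a_1=1:  p_1=1·13+1=14,  q_1=1·1+0=1
a_2=5:  p_2=5·14+13=83,  q_2=5·1+1=6
a_3=1:  p_3=1·83+14=97,  q_3=1·6+1=7
(x₁, y₁) = (97, 7);  97² − 192·7² = 1 ✓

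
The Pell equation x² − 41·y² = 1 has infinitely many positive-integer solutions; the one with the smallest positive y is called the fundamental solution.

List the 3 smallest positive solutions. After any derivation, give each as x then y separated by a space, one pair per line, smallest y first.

2049 320
8396801 1311360
34410088449 5373952960

[6; 2,2,12] for √41; ℓ=3 ⇒ convergent index 5
i=0: a=6 ⇒ p=6, q=1
…
i=2: a=2 ⇒ p=32, q=5
…
i=4: a=2 ⇒ p=826, q=129
i=5: a=2 ⇒ p=2049, q=320
fundamental: x₁=2049, y₁=320  (since 4198401 − 41·102400 = 1)
k=2:  x_2 = 2049·2049+41·320·320 = 8396801,  y_2 = 2049·320+320·2049 = 1311360
k=3:  x_3 = 2049·8396801+41·320·1311360 = 34410088449,  y_3 = 2049·1311360+320·8396801 = 5373952960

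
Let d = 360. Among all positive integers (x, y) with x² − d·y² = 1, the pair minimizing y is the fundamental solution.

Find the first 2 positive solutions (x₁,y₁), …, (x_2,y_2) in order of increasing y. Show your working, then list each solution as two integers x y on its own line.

19 1
721 38

√360 = [18; 1,36, …], period ℓ=2 (even) → k=1
step 0: (18, 1)  from 18·(1,0) + (0,1)
step 1: (19, 1)  from 1·(18,1) + (1,0)
→ (19, 1).  Check: 19²=361, 360·1²=360, difference 1.
(x_2, y_2) = (19·19 + 360·1·1, 19·1 + 1·19) = (721, 38)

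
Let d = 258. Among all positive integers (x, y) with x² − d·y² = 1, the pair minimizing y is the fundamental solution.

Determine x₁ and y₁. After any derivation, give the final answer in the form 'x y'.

√258 → a₀=16, period (16,32); ℓ=2 even so k=1
step 0: (16, 1)  from 16·(1,0) + (0,1)
step 1: (257, 16)  from 16·(16,1) + (1,0)
(x₁, y₁) = (257, 16);  257² − 258·16² = 1 ✓

257 16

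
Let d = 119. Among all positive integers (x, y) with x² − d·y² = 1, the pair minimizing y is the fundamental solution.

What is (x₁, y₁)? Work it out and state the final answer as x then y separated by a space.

[10; 1,9,1,20] for √119; ℓ=4 ⇒ convergent index 3
step 0: (10, 1)  from 10·(1,0) + (0,1)
step 1: (11, 1)  from 1·(10,1) + (1,0)
step 2: (109, 10)  from 9·(11,1) + (10,1)
step 3: (120, 11)  from 1·(109,10) + (11,1)
fundamental: x₁=120, y₁=11  (since 14400 − 119·121 = 1)

120 11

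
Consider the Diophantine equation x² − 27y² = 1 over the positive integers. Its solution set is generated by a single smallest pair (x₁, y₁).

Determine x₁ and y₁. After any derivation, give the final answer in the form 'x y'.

26 5

√27 = [5; 5,10, …], period ℓ=2 (even) → k=1
a_0=5:  p_0=5·1+0=5,  q_0=5·0+1=1
a_1=5:  p_1=5·5+1=26,  q_1=5·1+0=5
fundamental: x₁=26, y₁=5  (since 676 − 27·25 = 1)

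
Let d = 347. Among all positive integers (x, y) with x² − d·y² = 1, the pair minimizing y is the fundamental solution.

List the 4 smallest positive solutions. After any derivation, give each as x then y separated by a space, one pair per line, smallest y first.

√347 = [18; 1,1,1,2,4,…,1,1,36, …], period ℓ=14 (even) → k=13
i=0: a=18 ⇒ p=18, q=1
i=1: a=1 ⇒ p=19, q=1
i=2: a=1 ⇒ p=37, q=2
i=3: a=1 ⇒ p=56, q=3
i=4: a=2 ⇒ p=149, q=8
…
i=7: a=17 ⇒ p=14269, q=766
…
i=9: a=4 ⇒ p=74549, q=4002
i=10: a=2 ⇒ p=164168, q=8813
i=11: a=1 ⇒ p=238717, q=12815
i=12: a=1 ⇒ p=402885, q=21628
i=13: a=1 ⇒ p=641602, q=34443
(x₁, y₁) = (641602, 34443);  641602² − 347·34443² = 1 ✓
(641602+34443√347)^2 = 823306252807 + 44197395372√347
(641602+34443√347)^3 = 1056469876826312026 + 56714274530897445√347
(641602+34443√347)^4 = 1355666371822207590758497 + 72775983935101527618408√347

641602 34443
823306252807 44197395372
1056469876826312026 56714274530897445
1355666371822207590758497 72775983935101527618408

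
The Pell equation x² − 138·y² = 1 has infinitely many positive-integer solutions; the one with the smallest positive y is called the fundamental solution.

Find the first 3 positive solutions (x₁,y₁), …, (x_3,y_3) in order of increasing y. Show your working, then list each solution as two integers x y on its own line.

d=138: √d = [11; 1,2,1,22] (ℓ=4, even), read p_3/q_3
k=0  a_k=11  p_k/q_k = 11/1
…
k=2  a_k=2  p_k/q_k = 35/3
k=3  a_k=1  p_k/q_k = 47/4
(x₁, y₁) = (47, 4);  47² − 138·4² = 1 ✓
(x_2, y_2) = (47·47 + 138·4·4, 47·4 + 4·47) = (4417, 376)
(x_3, y_3) = (47·4417 + 138·4·376, 47·376 + 4·4417) = (415151, 35340)

47 4
4417 376
415151 35340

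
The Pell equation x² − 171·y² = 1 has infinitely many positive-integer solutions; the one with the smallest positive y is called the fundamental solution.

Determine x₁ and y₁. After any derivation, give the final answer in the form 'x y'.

√171 = [13; 13,26, …], period ℓ=2 (even) → k=1
k=0  a_k=13  p_k/q_k = 13/1
k=1  a_k=13  p_k/q_k = 170/13
→ (170, 13).  Check: 170²=28900, 171·13²=28899, difference 1.

170 13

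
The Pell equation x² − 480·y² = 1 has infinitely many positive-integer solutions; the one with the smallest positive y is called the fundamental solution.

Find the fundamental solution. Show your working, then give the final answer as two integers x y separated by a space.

241 11

[21; 1,9,1,42] for √480; ℓ=4 ⇒ convergent index 3
step 0: (21, 1)  from 21·(1,0) + (0,1)
…
step 2: (219, 10)  from 9·(22,1) + (21,1)
step 3: (241, 11)  from 1·(219,10) + (22,1)
(x₁, y₁) = (241, 11);  241² − 480·11² = 1 ✓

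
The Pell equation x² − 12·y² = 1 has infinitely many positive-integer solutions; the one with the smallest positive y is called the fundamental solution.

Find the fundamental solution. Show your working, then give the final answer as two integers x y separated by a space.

7 2

[3; 2,6] for √12; ℓ=2 ⇒ convergent index 1
step 0: (3, 1)  from 3·(1,0) + (0,1)
step 1: (7, 2)  from 2·(3,1) + (1,0)
(x₁, y₁) = (7, 2);  7² − 12·2² = 1 ✓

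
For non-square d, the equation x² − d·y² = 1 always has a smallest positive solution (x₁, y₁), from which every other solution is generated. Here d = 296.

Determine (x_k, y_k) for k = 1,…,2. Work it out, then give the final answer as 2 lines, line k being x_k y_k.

d=296: √d = [17; 4,1,7,1,4,34] (ℓ=6, even), read p_5/q_5
step 0: (17, 1)  from 17·(1,0) + (0,1)
…
step 2: (86, 5)  from 1·(69,4) + (17,1)
step 3: (671, 39)  from 7·(86,5) + (69,4)
step 4: (757, 44)  from 1·(671,39) + (86,5)
step 5: (3699, 215)  from 4·(757,44) + (671,39)
fundamental: x₁=3699, y₁=215  (since 13682601 − 296·46225 = 1)
k=2:  x_2 = 3699·3699+296·215·215 = 27365201,  y_2 = 3699·215+215·3699 = 1590570

3699 215
27365201 1590570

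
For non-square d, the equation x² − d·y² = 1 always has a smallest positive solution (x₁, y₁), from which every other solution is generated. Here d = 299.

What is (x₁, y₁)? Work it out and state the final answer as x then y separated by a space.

415 24

√299 → a₀=17, period (3,2,3,34); ℓ=4 even so k=3
k=0  a_k=17  p_k/q_k = 17/1
k=1  a_k=3  p_k/q_k = 52/3
k=2  a_k=2  p_k/q_k = 121/7
k=3  a_k=3  p_k/q_k = 415/24
(x₁, y₁) = (415, 24);  415² − 299·24² = 1 ✓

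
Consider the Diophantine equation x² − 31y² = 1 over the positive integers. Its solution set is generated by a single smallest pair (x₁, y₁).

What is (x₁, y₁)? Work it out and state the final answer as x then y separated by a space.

[5; 1,1,3,5,3,1,1,10] for √31; ℓ=8 ⇒ convergent index 7
i=0: a=5 ⇒ p=5, q=1
i=1: a=1 ⇒ p=6, q=1
i=2: a=1 ⇒ p=11, q=2
i=3: a=3 ⇒ p=39, q=7
…
i=5: a=3 ⇒ p=657, q=118
i=6: a=1 ⇒ p=863, q=155
i=7: a=1 ⇒ p=1520, q=273
→ (1520, 273).  Check: 1520²=2310400, 31·273²=2310399, difference 1.

1520 273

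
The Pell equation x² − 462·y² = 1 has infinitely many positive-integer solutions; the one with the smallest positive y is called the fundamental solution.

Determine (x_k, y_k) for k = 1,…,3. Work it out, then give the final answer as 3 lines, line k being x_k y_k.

43 2
3697 172
317899 14790

√462 → a₀=21, period (2,42); ℓ=2 even so k=1
i=0: a=21 ⇒ p=21, q=1
i=1: a=2 ⇒ p=43, q=2
fundamental: x₁=43, y₁=2  (since 1849 − 462·4 = 1)
(43+2√462)^2 = 3697 + 172√462
(43+2√462)^3 = 317899 + 14790√462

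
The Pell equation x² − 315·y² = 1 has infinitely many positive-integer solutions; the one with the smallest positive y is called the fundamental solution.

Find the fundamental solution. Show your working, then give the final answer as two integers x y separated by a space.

[17; 1,2,1,34] for √315; ℓ=4 ⇒ convergent index 3
k=0  a_k=17  p_k/q_k = 17/1
k=1  a_k=1  p_k/q_k = 18/1
k=2  a_k=2  p_k/q_k = 53/3
k=3  a_k=1  p_k/q_k = 71/4
fundamental: x₁=71, y₁=4  (since 5041 − 315·16 = 1)

71 4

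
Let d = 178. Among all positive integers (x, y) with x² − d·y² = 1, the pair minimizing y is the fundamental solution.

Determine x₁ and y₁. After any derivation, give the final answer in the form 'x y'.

[13; 2,1,12,1,2,26] for √178; ℓ=6 ⇒ convergent index 5
step 0: (13, 1)  from 13·(1,0) + (0,1)
…
step 2: (40, 3)  from 1·(27,2) + (13,1)
step 3: (507, 38)  from 12·(40,3) + (27,2)
step 4: (547, 41)  from 1·(507,38) + (40,3)
step 5: (1601, 120)  from 2·(547,41) + (507,38)
fundamental: x₁=1601, y₁=120  (since 2563201 − 178·14400 = 1)

1601 120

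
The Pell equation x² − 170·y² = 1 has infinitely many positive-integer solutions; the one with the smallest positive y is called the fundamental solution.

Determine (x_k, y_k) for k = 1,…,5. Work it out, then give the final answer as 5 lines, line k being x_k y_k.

d=170: √d = [13; 26] (ℓ=1, odd), read p_1/q_1
i=0: a=13 ⇒ p=13, q=1
i=1: a=26 ⇒ p=339, q=26
(x₁, y₁) = (339, 26);  339² − 170·26² = 1 ✓
(x_2, y_2) = (339·339 + 170·26·26, 339·26 + 26·339) = (229841, 17628)
(x_3, y_3) = (339·229841 + 170·26·17628, 339·17628 + 26·229841) = (155831859, 11951758)
(x_4, y_4) = (339·155831859 + 170·26·11951758, 339·11951758 + 26·155831859) = (105653770561, 8103274296)
(x_5, y_5) = (339·105653770561 + 170·26·8103274296, 339·8103274296 + 26·105653770561) = (71633100608499, 5494008020930)

339 26
229841 17628
155831859 11951758
105653770561 8103274296
71633100608499 5494008020930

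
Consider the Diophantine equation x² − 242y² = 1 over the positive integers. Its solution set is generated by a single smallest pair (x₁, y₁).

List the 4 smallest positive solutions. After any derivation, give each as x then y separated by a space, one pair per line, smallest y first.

d=242: √d = [15; 1,1,3,1,14,1,3,1,1,30] (ℓ=10, even), read p_9/q_9
step 0: (15, 1)  from 15·(1,0) + (0,1)
step 1: (16, 1)  from 1·(15,1) + (1,0)
step 2: (31, 2)  from 1·(16,1) + (15,1)
step 3: (109, 7)  from 3·(31,2) + (16,1)
…
step 5: (2069, 133)  from 14·(140,9) + (109,7)
…
step 7: (8696, 559)  from 3·(2209,142) + (2069,133)
step 8: (10905, 701)  from 1·(8696,559) + (2209,142)
step 9: (19601, 1260)  from 1·(10905,701) + (8696,559)
fundamental: x₁=19601, y₁=1260  (since 384199201 − 242·1587600 = 1)
n=2: (19601,1260)∘(19601,1260) = (19601·19601+242·1260·1260, 19601·1260+1260·19601) = (768398401,49394520)
n=3: (768398401,49394520)∘(19601,1260) = (19601·768398401+242·1260·49394520, 19601·49394520+1260·768398401) = (30122754096401,1936363971780)
n=4: (30122754096401,1936363971780)∘(19601,1260) = (19601·30122754096401+242·1260·1936363971780, 19601·1936363971780+1260·30122754096401) = (1180872205318713601,75909340372325040)

19601 1260
768398401 49394520
30122754096401 1936363971780
1180872205318713601 75909340372325040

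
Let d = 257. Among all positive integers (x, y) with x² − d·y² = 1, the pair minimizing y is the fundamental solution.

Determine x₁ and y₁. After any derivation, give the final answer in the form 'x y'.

√257 → a₀=16, period (32); ℓ=1 odd so k=1
k=0  a_k=16  p_k/q_k = 16/1
k=1  a_k=32  p_k/q_k = 513/32
(x₁, y₁) = (513, 32);  513² − 257·32² = 1 ✓

513 32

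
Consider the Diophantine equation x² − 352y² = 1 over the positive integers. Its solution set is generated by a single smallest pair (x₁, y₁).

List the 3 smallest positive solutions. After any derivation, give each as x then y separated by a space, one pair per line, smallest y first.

√352 → a₀=18, period (1,3,5,9,5,3,1,36); ℓ=8 even so k=7
a_0=18:  p_0=18·1+0=18,  q_0=18·0+1=1
a_1=1:  p_1=1·18+1=19,  q_1=1·1+0=1
…
a_4=9:  p_4=9·394+75=3621,  q_4=9·21+4=193
…
a_6=3:  p_6=3·18499+3621=59118,  q_6=3·986+193=3151
a_7=1:  p_7=1·59118+18499=77617,  q_7=1·3151+986=4137
(x₁, y₁) = (77617, 4137);  77617² − 352·4137² = 1 ✓
n=2: (77617,4137)∘(77617,4137) = (77617·77617+352·4137·4137, 77617·4137+4137·77617) = (12048797377,642203058)
n=3: (12048797377,642203058)∘(77617,4137) = (77617·12048797377+352·4137·642203058, 77617·642203058+4137·12048797377) = (1870383011943601,99691749501435)

77617 4137
12048797377 642203058
1870383011943601 99691749501435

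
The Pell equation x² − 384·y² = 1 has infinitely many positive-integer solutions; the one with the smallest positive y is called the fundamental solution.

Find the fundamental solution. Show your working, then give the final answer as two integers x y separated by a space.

4801 245

√384 = [19; 1,1,2,9,2,1,1,38, …], period ℓ=8 (even) → k=7
a_0=19:  p_0=19·1+0=19,  q_0=19·0+1=1
a_1=1:  p_1=1·19+1=20,  q_1=1·1+0=1
a_2=1:  p_2=1·20+19=39,  q_2=1·1+1=2
a_3=2:  p_3=2·39+20=98,  q_3=2·2+1=5
a_4=9:  p_4=9·98+39=921,  q_4=9·5+2=47
a_5=2:  p_5=2·921+98=1940,  q_5=2·47+5=99
a_6=1:  p_6=1·1940+921=2861,  q_6=1·99+47=146
a_7=1:  p_7=1·2861+1940=4801,  q_7=1·146+99=245
fundamental: x₁=4801, y₁=245  (since 23049601 − 384·60025 = 1)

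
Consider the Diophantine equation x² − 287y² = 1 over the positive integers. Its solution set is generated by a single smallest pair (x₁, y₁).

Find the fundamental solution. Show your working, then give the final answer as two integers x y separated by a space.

√287 → a₀=16, period (1,15,1,32); ℓ=4 even so k=3
a_0=16:  p_0=16·1+0=16,  q_0=16·0+1=1
a_1=1:  p_1=1·16+1=17,  q_1=1·1+0=1
a_2=15:  p_2=15·17+16=271,  q_2=15·1+1=16
a_3=1:  p_3=1·271+17=288,  q_3=1·16+1=17
→ (288, 17).  Check: 288²=82944, 287·17²=82943, difference 1.

288 17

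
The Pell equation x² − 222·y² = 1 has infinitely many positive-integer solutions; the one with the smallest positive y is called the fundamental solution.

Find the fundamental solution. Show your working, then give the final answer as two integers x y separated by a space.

149 10

√222 = [14; 1,8,1,28, …], period ℓ=4 (even) → k=3
k=0  a_k=14  p_k/q_k = 14/1
k=1  a_k=1  p_k/q_k = 15/1
k=2  a_k=8  p_k/q_k = 134/9
k=3  a_k=1  p_k/q_k = 149/10
(x₁, y₁) = (149, 10);  149² − 222·10² = 1 ✓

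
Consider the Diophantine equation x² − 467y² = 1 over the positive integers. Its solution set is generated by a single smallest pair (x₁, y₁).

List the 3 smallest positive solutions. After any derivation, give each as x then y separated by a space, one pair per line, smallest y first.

1625626 75225
5285319783751 244575431700
17183906517558380626 795176361465413175

√467 → a₀=21, period (1,1,1,1,3,…,1,1,42); ℓ=14 even so k=13
step 0: (21, 1)  from 21·(1,0) + (0,1)
…
step 6: (1275, 59)  from 3·(389,18) + (108,5)
…
step 8: (82767, 3830)  from 3·(27164,1257) + (1275,59)
…
step 10: (358232, 16577)  from 1·(275465,12747) + (82767,3830)
step 11: (633697, 29324)  from 1·(358232,16577) + (275465,12747)
step 12: (991929, 45901)  from 1·(633697,29324) + (358232,16577)
step 13: (1625626, 75225)  from 1·(991929,45901) + (633697,29324)
fundamental: x₁=1625626, y₁=75225  (since 2642659891876 − 467·5658800625 = 1)
n=2: (1625626,75225)∘(1625626,75225) = (1625626·1625626+467·75225·75225, 1625626·75225+75225·1625626) = (5285319783751,244575431700)
n=3: (5285319783751,244575431700)∘(1625626,75225) = (1625626·5285319783751+467·75225·244575431700, 1625626·244575431700+75225·5285319783751) = (17183906517558380626,795176361465413175)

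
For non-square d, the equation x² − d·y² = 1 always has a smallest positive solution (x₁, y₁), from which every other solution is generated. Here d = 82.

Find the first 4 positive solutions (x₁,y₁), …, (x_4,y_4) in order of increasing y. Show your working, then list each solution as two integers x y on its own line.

√82 → a₀=9, period (18); ℓ=1 odd so k=1
i=0: a=9 ⇒ p=9, q=1
i=1: a=18 ⇒ p=163, q=18
→ (163, 18).  Check: 163²=26569, 82·18²=26568, difference 1.
(163+18√82)^2 = 53137 + 5868√82
(163+18√82)^3 = 17322499 + 1912950√82
(163+18√82)^4 = 5647081537 + 623615832√82

163 18
53137 5868
17322499 1912950
5647081537 623615832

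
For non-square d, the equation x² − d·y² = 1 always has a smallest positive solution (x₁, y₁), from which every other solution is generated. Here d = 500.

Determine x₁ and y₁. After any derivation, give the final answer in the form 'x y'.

930249 41602

d=500: √d = [22; 2,1,3,2,1,…,1,2,44] (ℓ=14, even), read p_13/q_13
i=0: a=22 ⇒ p=22, q=1
…
i=3: a=3 ⇒ p=246, q=11
…
i=8: a=1 ⇒ p=15809, q=707
i=9: a=1 ⇒ p=30254, q=1353
…
i=11: a=3 ⇒ p=259205, q=11592
i=12: a=1 ⇒ p=335522, q=15005
i=13: a=2 ⇒ p=930249, q=41602
fundamental: x₁=930249, y₁=41602  (since 865363202001 − 500·1730726404 = 1)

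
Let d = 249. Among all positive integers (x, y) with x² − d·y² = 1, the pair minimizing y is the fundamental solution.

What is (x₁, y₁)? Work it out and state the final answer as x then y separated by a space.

8553815 542076

[15; 1,3,1,1,5,…,3,1,30] for √249; ℓ=16 ⇒ convergent index 15
i=0: a=15 ⇒ p=15, q=1
i=1: a=1 ⇒ p=16, q=1
i=2: a=3 ⇒ p=63, q=4
…
i=4: a=1 ⇒ p=142, q=9
…
i=6: a=1 ⇒ p=931, q=59
i=7: a=3 ⇒ p=3582, q=227
i=8: a=10 ⇒ p=36751, q=2329
i=9: a=3 ⇒ p=113835, q=7214
i=10: a=1 ⇒ p=150586, q=9543
…
i=13: a=1 ⇒ p=1884116, q=119401
i=14: a=3 ⇒ p=6669699, q=422675
i=15: a=1 ⇒ p=8553815, q=542076
fundamental: x₁=8553815, y₁=542076  (since 73167751054225 − 249·293846389776 = 1)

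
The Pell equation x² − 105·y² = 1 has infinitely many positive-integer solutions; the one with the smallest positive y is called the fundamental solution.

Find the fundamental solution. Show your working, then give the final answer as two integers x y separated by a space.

41 4

d=105: √d = [10; 4,20] (ℓ=2, even), read p_1/q_1
k=0  a_k=10  p_k/q_k = 10/1
k=1  a_k=4  p_k/q_k = 41/4
→ (41, 4).  Check: 41²=1681, 105·4²=1680, difference 1.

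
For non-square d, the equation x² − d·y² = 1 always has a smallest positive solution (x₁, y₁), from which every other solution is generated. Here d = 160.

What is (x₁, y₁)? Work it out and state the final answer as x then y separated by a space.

721 57

d=160: √d = [12; 1,1,1,5,1,1,1,24] (ℓ=8, even), read p_7/q_7
a_0=12:  p_0=12·1+0=12,  q_0=12·0+1=1
a_1=1:  p_1=1·12+1=13,  q_1=1·1+0=1
…
a_4=5:  p_4=5·38+25=215,  q_4=5·3+2=17
a_5=1:  p_5=1·215+38=253,  q_5=1·17+3=20
a_6=1:  p_6=1·253+215=468,  q_6=1·20+17=37
a_7=1:  p_7=1·468+253=721,  q_7=1·37+20=57
fundamental: x₁=721, y₁=57  (since 519841 − 160·3249 = 1)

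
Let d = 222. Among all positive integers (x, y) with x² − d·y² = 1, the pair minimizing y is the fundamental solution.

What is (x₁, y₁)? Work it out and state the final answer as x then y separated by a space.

149 10

[14; 1,8,1,28] for √222; ℓ=4 ⇒ convergent index 3
step 0: (14, 1)  from 14·(1,0) + (0,1)
…
step 2: (134, 9)  from 8·(15,1) + (14,1)
step 3: (149, 10)  from 1·(134,9) + (15,1)
(x₁, y₁) = (149, 10);  149² − 222·10² = 1 ✓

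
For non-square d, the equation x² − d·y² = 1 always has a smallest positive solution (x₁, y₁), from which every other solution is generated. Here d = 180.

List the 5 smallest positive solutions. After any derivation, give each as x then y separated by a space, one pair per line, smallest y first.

d=180: √d = [13; 2,2,2,26] (ℓ=4, even), read p_3/q_3
i=0: a=13 ⇒ p=13, q=1
i=1: a=2 ⇒ p=27, q=2
i=2: a=2 ⇒ p=67, q=5
i=3: a=2 ⇒ p=161, q=12
→ (161, 12).  Check: 161²=25921, 180·12²=25920, difference 1.
(161+12√180)^2 = 51841 + 3864√180
(161+12√180)^3 = 16692641 + 1244196√180
(161+12√180)^4 = 5374978561 + 400627248√180
(161+12√180)^5 = 1730726404001 + 129000729660√180

161 12
51841 3864
16692641 1244196
5374978561 400627248
1730726404001 129000729660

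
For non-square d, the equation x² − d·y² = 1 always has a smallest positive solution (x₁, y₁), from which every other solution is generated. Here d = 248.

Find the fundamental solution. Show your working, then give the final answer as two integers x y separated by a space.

63 4

d=248: √d = [15; 1,2,1,30] (ℓ=4, even), read p_3/q_3
k=0  a_k=15  p_k/q_k = 15/1
…
k=2  a_k=2  p_k/q_k = 47/3
k=3  a_k=1  p_k/q_k = 63/4
fundamental: x₁=63, y₁=4  (since 3969 − 248·16 = 1)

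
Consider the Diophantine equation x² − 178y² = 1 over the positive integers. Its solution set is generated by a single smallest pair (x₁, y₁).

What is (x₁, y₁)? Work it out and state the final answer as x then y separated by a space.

√178 → a₀=13, period (2,1,12,1,2,26); ℓ=6 even so k=5
i=0: a=13 ⇒ p=13, q=1
…
i=2: a=1 ⇒ p=40, q=3
…
i=4: a=1 ⇒ p=547, q=41
i=5: a=2 ⇒ p=1601, q=120
→ (1601, 120).  Check: 1601²=2563201, 178·120²=2563200, difference 1.

1601 120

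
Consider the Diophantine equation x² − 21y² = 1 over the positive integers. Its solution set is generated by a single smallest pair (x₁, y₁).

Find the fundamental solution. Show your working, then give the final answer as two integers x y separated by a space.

55 12

√21 = [4; 1,1,2,1,1,8, …], period ℓ=6 (even) → k=5
i=0: a=4 ⇒ p=4, q=1
i=1: a=1 ⇒ p=5, q=1
…
i=4: a=1 ⇒ p=32, q=7
i=5: a=1 ⇒ p=55, q=12
→ (55, 12).  Check: 55²=3025, 21·12²=3024, difference 1.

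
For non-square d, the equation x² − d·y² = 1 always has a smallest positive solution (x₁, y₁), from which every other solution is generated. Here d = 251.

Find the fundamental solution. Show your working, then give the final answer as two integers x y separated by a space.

3674890 231957

d=251: √d = [15; 1,5,2,1,2,…,5,1,30] (ℓ=14, even), read p_13/q_13
i=0: a=15 ⇒ p=15, q=1
i=1: a=1 ⇒ p=16, q=1
i=2: a=5 ⇒ p=95, q=6
…
i=5: a=2 ⇒ p=808, q=51
i=6: a=2 ⇒ p=1917, q=121
i=7: a=15 ⇒ p=29563, q=1866
i=8: a=2 ⇒ p=61043, q=3853
i=9: a=2 ⇒ p=151649, q=9572
…
i=12: a=5 ⇒ p=3097857, q=195535
i=13: a=1 ⇒ p=3674890, q=231957
(x₁, y₁) = (3674890, 231957);  3674890² − 251·231957² = 1 ✓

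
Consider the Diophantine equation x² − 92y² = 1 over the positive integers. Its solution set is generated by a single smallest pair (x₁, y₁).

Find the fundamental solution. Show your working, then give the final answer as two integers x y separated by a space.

1151 120

√92 → a₀=9, period (1,1,2,4,2,1,1,18); ℓ=8 even so k=7
a_0=9:  p_0=9·1+0=9,  q_0=9·0+1=1
a_1=1:  p_1=1·9+1=10,  q_1=1·1+0=1
a_2=1:  p_2=1·10+9=19,  q_2=1·1+1=2
a_3=2:  p_3=2·19+10=48,  q_3=2·2+1=5
…
a_5=2:  p_5=2·211+48=470,  q_5=2·22+5=49
a_6=1:  p_6=1·470+211=681,  q_6=1·49+22=71
a_7=1:  p_7=1·681+470=1151,  q_7=1·71+49=120
→ (1151, 120).  Check: 1151²=1324801, 92·120²=1324800, difference 1.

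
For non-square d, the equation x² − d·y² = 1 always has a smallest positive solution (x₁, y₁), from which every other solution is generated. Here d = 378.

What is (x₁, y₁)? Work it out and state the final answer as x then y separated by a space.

[19; 2,3,1,4,1,3,2,38] for √378; ℓ=8 ⇒ convergent index 7
k=0  a_k=19  p_k/q_k = 19/1
k=1  a_k=2  p_k/q_k = 39/2
k=2  a_k=3  p_k/q_k = 136/7
…
k=6  a_k=3  p_k/q_k = 3869/199
k=7  a_k=2  p_k/q_k = 8749/450
→ (8749, 450).  Check: 8749²=76545001, 378·450²=76545000, difference 1.

8749 450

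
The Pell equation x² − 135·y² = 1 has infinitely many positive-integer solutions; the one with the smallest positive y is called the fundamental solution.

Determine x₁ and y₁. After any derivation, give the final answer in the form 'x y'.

d=135: √d = [11; 1,1,1,1,1,1,1,22] (ℓ=8, even), read p_7/q_7
k=0  a_k=11  p_k/q_k = 11/1
…
k=3  a_k=1  p_k/q_k = 35/3
k=4  a_k=1  p_k/q_k = 58/5
…
k=6  a_k=1  p_k/q_k = 151/13
k=7  a_k=1  p_k/q_k = 244/21
fundamental: x₁=244, y₁=21  (since 59536 − 135·441 = 1)

244 21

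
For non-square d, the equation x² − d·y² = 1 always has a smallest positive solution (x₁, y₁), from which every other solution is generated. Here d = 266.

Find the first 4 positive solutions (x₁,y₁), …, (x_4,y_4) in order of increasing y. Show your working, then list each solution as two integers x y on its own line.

√266 = [16; 3,4,3,32, …], period ℓ=4 (even) → k=3
a_0=16:  p_0=16·1+0=16,  q_0=16·0+1=1
…
a_2=4:  p_2=4·49+16=212,  q_2=4·3+1=13
a_3=3:  p_3=3·212+49=685,  q_3=3·13+3=42
fundamental: x₁=685, y₁=42  (since 469225 − 266·1764 = 1)
n=2: (685,42)∘(685,42) = (685·685+266·42·42, 685·42+42·685) = (938449,57540)
n=3: (938449,57540)∘(685,42) = (685·938449+266·42·57540, 685·57540+42·938449) = (1285674445,78829758)
n=4: (1285674445,78829758)∘(685,42) = (685·1285674445+266·42·78829758, 685·78829758+42·1285674445) = (1761373051201,107996710920)

685 42
938449 57540
1285674445 78829758
1761373051201 107996710920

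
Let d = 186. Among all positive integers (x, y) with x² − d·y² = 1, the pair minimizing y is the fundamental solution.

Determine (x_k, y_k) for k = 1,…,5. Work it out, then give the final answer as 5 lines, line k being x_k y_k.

√186 → a₀=13, period (1,1,1,3,4,3,1,1,1,26); ℓ=10 even so k=9
a_0=13:  p_0=13·1+0=13,  q_0=13·0+1=1
a_1=1:  p_1=1·13+1=14,  q_1=1·1+0=1
a_2=1:  p_2=1·14+13=27,  q_2=1·1+1=2
…
a_4=3:  p_4=3·41+27=150,  q_4=3·3+2=11
…
a_6=3:  p_6=3·641+150=2073,  q_6=3·47+11=152
a_7=1:  p_7=1·2073+641=2714,  q_7=1·152+47=199
a_8=1:  p_8=1·2714+2073=4787,  q_8=1·199+152=351
a_9=1:  p_9=1·4787+2714=7501,  q_9=1·351+199=550
(x₁, y₁) = (7501, 550);  7501² − 186·550² = 1 ✓
(x_2, y_2) = (7501·7501 + 186·550·550, 7501·550 + 550·7501) = (112530001, 8251100)
(x_3, y_3) = (7501·112530001 + 186·550·8251100, 7501·8251100 + 550·112530001) = (1688175067501, 123783001650)
(x_4, y_4) = (7501·1688175067501 + 186·550·123783001650, 7501·123783001650 + 550·1688175067501) = (25326002250120001, 1856992582502200)
(x_5, y_5) = (7501·25326002250120001 + 186·550·1856992582502200, 7501·1856992582502200 + 550·25326002250120001) = (379940684068125187501, 27858602598915002750)

7501 550
112530001 8251100
1688175067501 123783001650
25326002250120001 1856992582502200
379940684068125187501 27858602598915002750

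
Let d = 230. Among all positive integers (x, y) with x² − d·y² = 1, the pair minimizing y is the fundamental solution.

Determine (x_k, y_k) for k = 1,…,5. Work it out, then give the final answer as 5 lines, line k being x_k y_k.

[15; 6,30] for √230; ℓ=2 ⇒ convergent index 1
a_0=15:  p_0=15·1+0=15,  q_0=15·0+1=1
a_1=6:  p_1=6·15+1=91,  q_1=6·1+0=6
fundamental: x₁=91, y₁=6  (since 8281 − 230·36 = 1)
k=2:  x_2 = 91·91+230·6·6 = 16561,  y_2 = 91·6+6·91 = 1092
k=3:  x_3 = 91·16561+230·6·1092 = 3014011,  y_3 = 91·1092+6·16561 = 198738
k=4:  x_4 = 91·3014011+230·6·198738 = 548533441,  y_4 = 91·198738+6·3014011 = 36169224
k=5:  x_5 = 91·548533441+230·6·36169224 = 99830072251,  y_5 = 91·36169224+6·548533441 = 6582600030

91 6
16561 1092
3014011 198738
548533441 36169224
99830072251 6582600030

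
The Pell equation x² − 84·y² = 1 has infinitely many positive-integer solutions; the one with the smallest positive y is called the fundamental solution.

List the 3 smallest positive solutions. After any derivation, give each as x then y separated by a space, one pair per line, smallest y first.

[9; 6,18] for √84; ℓ=2 ⇒ convergent index 1
i=0: a=9 ⇒ p=9, q=1
i=1: a=6 ⇒ p=55, q=6
→ (55, 6).  Check: 55²=3025, 84·6²=3024, difference 1.
n=2: (55,6)∘(55,6) = (55·55+84·6·6, 55·6+6·55) = (6049,660)
n=3: (6049,660)∘(55,6) = (55·6049+84·6·660, 55·660+6·6049) = (665335,72594)

55 6
6049 660
665335 72594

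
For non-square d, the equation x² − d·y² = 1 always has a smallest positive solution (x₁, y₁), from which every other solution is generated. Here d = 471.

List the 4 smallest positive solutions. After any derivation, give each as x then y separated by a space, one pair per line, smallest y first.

√471 = [21; 1,2,2,1,3,…,2,1,42, …], period ℓ=14 (even) → k=13
a_0=21:  p_0=21·1+0=21,  q_0=21·0+1=1
…
a_4=1:  p_4=1·152+65=217,  q_4=1·7+3=10
…
a_6=4:  p_6=4·803+217=3429,  q_6=4·37+10=158
a_7=14:  p_7=14·3429+803=48809,  q_7=14·158+37=2249
a_8=4:  p_8=4·48809+3429=198665,  q_8=4·2249+158=9154
…
a_10=1:  p_10=1·644804+198665=843469,  q_10=1·29711+9154=38865
a_11=2:  p_11=2·843469+644804=2331742,  q_11=2·38865+29711=107441
a_12=2:  p_12=2·2331742+843469=5506953,  q_12=2·107441+38865=253747
a_13=1:  p_13=1·5506953+2331742=7838695,  q_13=1·253747+107441=361188
→ (7838695, 361188).  Check: 7838695²=61445139303025, 471·361188²=61445139303024, difference 1.
(x_2, y_2) = (7838695·7838695 + 471·361188·361188, 7838695·361188 + 361188·7838695) = (122890278606049, 5662485139320)
(x_3, y_3) = (7838695·122890278606049 + 471·361188·5662485139320, 7838695·5662485139320 + 361188·122890278606049) = (1926598824915678693415, 88772987898323613612)
(x_4, y_4) = (7838695·1926598824915678693415 + 471·361188·88772987898323613612, 7838695·88772987898323613612 + 361188·1926598824915678693415) = (30204041151744689101078780801, 1391728752747293974319493360)

7838695 361188
122890278606049 5662485139320
1926598824915678693415 88772987898323613612
30204041151744689101078780801 1391728752747293974319493360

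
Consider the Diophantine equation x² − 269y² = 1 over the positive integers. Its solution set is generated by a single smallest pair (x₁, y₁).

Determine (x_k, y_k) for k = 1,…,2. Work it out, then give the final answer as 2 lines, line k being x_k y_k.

13449 820
361751201 22056360

d=269: √d = [16; 2,2,32] (ℓ=3, odd), read p_5/q_5
a_0=16:  p_0=16·1+0=16,  q_0=16·0+1=1
…
a_4=2:  p_4=2·2657+82=5396,  q_4=2·162+5=329
a_5=2:  p_5=2·5396+2657=13449,  q_5=2·329+162=820
fundamental: x₁=13449, y₁=820  (since 180875601 − 269·672400 = 1)
(x_2, y_2) = (13449·13449 + 269·820·820, 13449·820 + 820·13449) = (361751201, 22056360)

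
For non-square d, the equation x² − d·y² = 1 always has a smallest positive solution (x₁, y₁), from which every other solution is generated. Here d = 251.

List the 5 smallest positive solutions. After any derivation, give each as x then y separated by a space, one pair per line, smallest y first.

3674890 231957
27009633024199 1704832919460
198514860608593651330 12530146894788486843
1459040552203802437039183201 92093823044376819996025080
10723627069776264560841239313394450 676869338735087333923490423995557

[15; 1,5,2,1,2,…,5,1,30] for √251; ℓ=14 ⇒ convergent index 13
k=0  a_k=15  p_k/q_k = 15/1
…
k=2  a_k=5  p_k/q_k = 95/6
k=3  a_k=2  p_k/q_k = 206/13
k=4  a_k=1  p_k/q_k = 301/19
k=5  a_k=2  p_k/q_k = 808/51
k=6  a_k=2  p_k/q_k = 1917/121
k=7  a_k=15  p_k/q_k = 29563/1866
k=8  a_k=2  p_k/q_k = 61043/3853
k=9  a_k=2  p_k/q_k = 151649/9572
k=10  a_k=1  p_k/q_k = 212692/13425
…
k=12  a_k=5  p_k/q_k = 3097857/195535
k=13  a_k=1  p_k/q_k = 3674890/231957
fundamental: x₁=3674890, y₁=231957  (since 13504816512100 − 251·53804049849 = 1)
(3674890+231957√251)^2 = 27009633024199 + 1704832919460√251
(3674890+231957√251)^3 = 198514860608593651330 + 12530146894788486843√251
(3674890+231957√251)^4 = 1459040552203802437039183201 + 92093823044376819996025080√251
(3674890+231957√251)^5 = 10723627069776264560841239313394450 + 676869338735087333923490423995557√251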